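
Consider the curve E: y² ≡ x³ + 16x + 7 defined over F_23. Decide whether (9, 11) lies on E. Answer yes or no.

yes

y² = 11² ≡ 6; x³ + 16x + 7 = 880 ≡ 6 (mod 23). 6 = 6.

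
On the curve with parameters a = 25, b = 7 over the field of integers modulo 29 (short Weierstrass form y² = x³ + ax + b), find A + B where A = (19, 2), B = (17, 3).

(19, 2) + (17, 3). λ = (3 - 2)/(17 - 19) ≡ 1/27 mod 29. 27⁻¹ ≡ 14 (mod 29), so λ ≡ 14.
  x = λ² - 19 - 17 = 196 - 36 ≡ 15; y = λ·(19 - 15) - 2 ≡ 25. → (15, 25)

(15, 25)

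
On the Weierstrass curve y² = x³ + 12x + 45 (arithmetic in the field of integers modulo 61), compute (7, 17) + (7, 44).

The two points share x = 7 and their y-coordinates satisfy 17 + 44 ≡ 0 (mod 61), so they are inverses. Their sum is ∞.

O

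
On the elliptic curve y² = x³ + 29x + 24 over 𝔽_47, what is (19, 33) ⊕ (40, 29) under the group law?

(15, 11)

(19, 33) + (40, 29). λ = (29 - 33)/(40 - 19) ≡ 43/21 mod 47. 21⁻¹ ≡ 9 (mod 47), so λ ≡ 11.
  x = λ² - 19 - 40 = 121 - 59 ≡ 15; y = λ·(19 - 15) - 33 ≡ 11. → (15, 11)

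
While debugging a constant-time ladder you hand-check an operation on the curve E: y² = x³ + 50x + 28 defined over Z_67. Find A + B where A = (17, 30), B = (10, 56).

(62, 51)

(17, 30) + (10, 56). λ = (56 - 30)/(10 - 17) ≡ 26/60 mod 67. 60⁻¹ ≡ 19 (mod 67) since 60·19 = 1140 ≡ 1, so λ ≡ 25.
  x = λ² - 17 - 10 = 625 - 27 ≡ 62; y = λ·(17 - 62) - 30 ≡ 51. → (62, 51)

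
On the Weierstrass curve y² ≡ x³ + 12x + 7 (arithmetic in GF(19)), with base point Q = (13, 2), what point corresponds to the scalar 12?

Repeated addition: build up to 12Q.
2Q: tangent at (13, 2): λ = (3·13² + 12)/(2·2) ≡ 6/4. 4⁻¹ ≡ 5 (mod 19) since 4·5 = 20 ≡ 1, so λ ≡ 6·5 ≡ 11.
  x = λ² - 13 - 13 = 121 - 26 ≡ 0; y = λ·(13 - 0) - 2 ≡ 8. → (0, 8)
3Q: (0, 8) + (13, 2). λ = (2 - 8)/(13 - 0) ≡ 13/13 mod 19. 13⁻¹ ≡ 3 (mod 19), so λ ≡ 1.
  x = λ² - 0 - 13 = 1 - 13 ≡ 7; y = λ·(0 - 7) - 8 ≡ 4. → (7, 4)
4Q: (7, 4) + (13, 2). λ = (2 - 4)/(13 - 7) ≡ 17/6 mod 19. 6⁻¹ ≡ 16 (mod 19), so λ ≡ 6.
  x = λ² - 7 - 13 = 36 - 20 ≡ 16; y = λ·(7 - 16) - 4 ≡ 18. → (16, 18)
5Q: (16, 18) + (13, 2). λ = (2 - 18)/(13 - 16) ≡ 3/16 mod 19. 16⁻¹ ≡ 6 (mod 19) since 16·6 = 96 ≡ 1, so λ ≡ 18.
  x = λ² - 16 - 13 = 324 - 29 ≡ 10; y = λ·(16 - 10) - 18 ≡ 14. → (10, 14)
6Q: (10, 14) + (13, 2). λ = (2 - 14)/(13 - 10) ≡ 7/3 mod 19. 3⁻¹ ≡ 13 (mod 19) since 3·13 = 39 ≡ 1, so λ ≡ 15.
  x = λ² - 10 - 13 = 225 - 23 ≡ 12; y = λ·(10 - 12) - 14 ≡ 13. → (12, 13)
7Q: (12, 13) + (13, 2). λ = (2 - 13)/(13 - 12) ≡ 8/1 mod 19. 1⁻¹ ≡ 1 (mod 19) since 1·1 = 1 ≡ 1, so λ ≡ 8.
  x = λ² - 12 - 13 = 64 - 25 ≡ 1; y = λ·(12 - 1) - 13 ≡ 18. → (1, 18)
8Q: (1, 18) + (13, 2). λ = (2 - 18)/(13 - 1) ≡ 3/12 mod 19. 12⁻¹ ≡ 8 (mod 19), so λ ≡ 5.
  x = λ² - 1 - 13 = 25 - 14 ≡ 11; y = λ·(1 - 11) - 18 ≡ 8. → (11, 8)
9Q: (11, 8) + (13, 2). λ = (2 - 8)/(13 - 11) ≡ 13/2 mod 19. 2⁻¹ ≡ 10 (mod 19), so λ ≡ 16.
  x = λ² - 11 - 13 = 256 - 24 ≡ 4; y = λ·(11 - 4) - 8 ≡ 9. → (4, 9)
10Q: (4, 9) + (13, 2). λ = (2 - 9)/(13 - 4) ≡ 12/9 mod 19. 9⁻¹ ≡ 17 (mod 19) since 9·17 = 153 ≡ 1, so λ ≡ 14.
  x = λ² - 4 - 13 = 196 - 17 ≡ 8; y = λ·(4 - 8) - 9 ≡ 11. → (8, 11)
11Q: (8, 11) + (13, 2). λ = (2 - 11)/(13 - 8) ≡ 10/5 mod 19. 5⁻¹ ≡ 4 (mod 19), so λ ≡ 2.
  x = λ² - 8 - 13 = 4 - 21 ≡ 2; y = λ·(8 - 2) - 11 ≡ 1. → (2, 1)
12Q: (2, 1) + (13, 2). λ = (2 - 1)/(13 - 2) ≡ 1/11 mod 19. 11⁻¹ ≡ 7 (mod 19), so λ ≡ 7.
  x = λ² - 2 - 13 = 49 - 15 ≡ 15; y = λ·(2 - 15) - 1 ≡ 3. → (15, 3)

(15, 3)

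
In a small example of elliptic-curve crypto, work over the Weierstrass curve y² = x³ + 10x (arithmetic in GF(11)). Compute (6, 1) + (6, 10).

The two points share x = 6 and their y-coordinates satisfy 1 + 10 ≡ 0 (mod 11), so they are inverses. Their sum is O.

O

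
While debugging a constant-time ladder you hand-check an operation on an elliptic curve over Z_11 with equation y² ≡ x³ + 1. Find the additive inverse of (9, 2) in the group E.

(9, 9)

-(9, 2) = (9, -2 mod 11) = (9, 9).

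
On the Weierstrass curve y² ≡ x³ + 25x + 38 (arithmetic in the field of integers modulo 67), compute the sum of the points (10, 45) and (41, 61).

(10, 45) + (41, 61). λ = (61 - 45)/(41 - 10) ≡ 16/31 mod 67. 31⁻¹ ≡ 13 (mod 67) since 31·13 = 403 ≡ 1, so λ ≡ 7.
  x = λ² - 10 - 41 = 49 - 51 ≡ 65; y = λ·(10 - 65) - 45 ≡ 39. → (65, 39)

(65, 39)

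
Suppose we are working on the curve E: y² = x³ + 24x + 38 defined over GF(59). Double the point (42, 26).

(54, 18)

tangent at (42, 26): λ = (3·42² + 24)/(2·26) ≡ 6/52. 52⁻¹ ≡ 42 (mod 59), so λ ≡ 6·42 ≡ 16.
  x = λ² - 42 - 42 = 256 - 84 ≡ 54; y = λ·(42 - 54) - 26 ≡ 18. → (54, 18)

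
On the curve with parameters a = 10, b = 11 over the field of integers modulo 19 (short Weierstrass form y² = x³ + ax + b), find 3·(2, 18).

(12, 4)

Write P = (2, 18).
Repeated addition: build up to 3P.
2P: tangent at (2, 18): λ = (3·2² + 10)/(2·18) ≡ 3/17. 17⁻¹ ≡ 9 (mod 19), so λ ≡ 3·9 ≡ 8.
  x = λ² - 2 - 2 = 64 - 4 ≡ 3; y = λ·(2 - 3) - 18 ≡ 12. → (3, 12)
3P: (3, 12) + (2, 18). λ = (18 - 12)/(2 - 3) ≡ 6/18 mod 19. 18⁻¹ ≡ 18 (mod 19), so λ ≡ 13.
  x = λ² - 3 - 2 = 169 - 5 ≡ 12; y = λ·(3 - 12) - 12 ≡ 4. → (12, 4)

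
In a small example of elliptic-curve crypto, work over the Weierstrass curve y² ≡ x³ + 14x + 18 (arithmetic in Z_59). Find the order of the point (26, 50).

10

2P: tangent at (26, 50): λ = (3·26² + 14)/(2·50) ≡ 36/41. 41⁻¹ ≡ 36 (mod 59), so λ ≡ 36·36 ≡ 57.
  x = λ² - 26 - 26 = 3249 - 52 ≡ 11; y = λ·(26 - 11) - 50 ≡ 38. → (11, 38)
3P: (11, 38) + (26, 50). λ = (50 - 38)/(26 - 11) ≡ 12/15 mod 59. 15⁻¹ ≡ 4 (mod 59) since 15·4 = 60 ≡ 1, so λ ≡ 48.
  x = λ² - 11 - 26 = 2304 - 37 ≡ 25; y = λ·(11 - 25) - 38 ≡ 57. → (25, 57)
4P: (25, 57) + (26, 50). λ = (50 - 57)/(26 - 25) ≡ 52/1 mod 59. 1⁻¹ ≡ 1 (mod 59), so λ ≡ 52.
  x = λ² - 25 - 26 = 2704 - 51 ≡ 57; y = λ·(25 - 57) - 57 ≡ 49. → (57, 49)
5P: (57, 49) + (26, 50). λ = (50 - 49)/(26 - 57) ≡ 1/28 mod 59. 28⁻¹ ≡ 19 (mod 59), so λ ≡ 19.
  x = λ² - 57 - 26 = 361 - 83 ≡ 42; y = λ·(57 - 42) - 49 ≡ 0. → (42, 0)
6P: (42, 0) + (26, 50). λ = (50 - 0)/(26 - 42) ≡ 50/43 mod 59. 43⁻¹ ≡ 11 (mod 59) since 43·11 = 473 ≡ 1, so λ ≡ 19.
  x = λ² - 42 - 26 = 361 - 68 ≡ 57; y = λ·(42 - 57) - 0 ≡ 10. → (57, 10)
7P: (57, 10) + (26, 50). λ = (50 - 10)/(26 - 57) ≡ 40/28 mod 59. 28⁻¹ ≡ 19 (mod 59), so λ ≡ 52.
  x = λ² - 57 - 26 = 2704 - 83 ≡ 25; y = λ·(57 - 25) - 10 ≡ 2. → (25, 2)
8P: (25, 2) + (26, 50). λ = (50 - 2)/(26 - 25) ≡ 48/1 mod 59. 1⁻¹ ≡ 1 (mod 59) since 1·1 = 1 ≡ 1, so λ ≡ 48.
  x = λ² - 25 - 26 = 2304 - 51 ≡ 11; y = λ·(25 - 11) - 2 ≡ 21. → (11, 21)
9P: (11, 21) + (26, 50). λ = (50 - 21)/(26 - 11) ≡ 29/15 mod 59. 15⁻¹ ≡ 4 (mod 59) since 15·4 = 60 ≡ 1, so λ ≡ 57.
  x = λ² - 11 - 26 = 3249 - 37 ≡ 26; y = λ·(11 - 26) - 21 ≡ 9. → (26, 9)
10P: (26, 9) + (26, 50): same x and y₁ ≡ -y₂, so the sum is O.
10P = O, so the order is 10.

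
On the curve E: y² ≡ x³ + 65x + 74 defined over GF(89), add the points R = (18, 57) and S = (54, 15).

(6, 18)

(18, 57) + (54, 15). λ = (15 - 57)/(54 - 18) ≡ 47/36 mod 89. 36⁻¹ ≡ 47 (mod 89) since 36·47 = 1692 ≡ 1, so λ ≡ 73.
  x = λ² - 18 - 54 = 5329 - 72 ≡ 6; y = λ·(18 - 6) - 57 ≡ 18. → (6, 18)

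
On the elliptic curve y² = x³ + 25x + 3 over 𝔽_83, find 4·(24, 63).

(45, 17)

Write G = (24, 63).
Double-and-add on 4 = (100)₂. Start with G = (24, 63) for the leading 1-bit.
double: tangent at (24, 63): λ = (3·24² + 25)/(2·63) ≡ 10/43. 43⁻¹ ≡ 56 (mod 83), so λ ≡ 10·56 ≡ 62.
  x = λ² - 24 - 24 = 3844 - 48 ≡ 61; y = λ·(24 - 61) - 63 ≡ 50. → (61, 50)
double: tangent at (61, 50): λ = (3·61² + 25)/(2·50) ≡ 66/17. 17⁻¹ ≡ 44 (mod 83) since 17·44 = 748 ≡ 1, so λ ≡ 66·44 ≡ 82.
  x = λ² - 61 - 61 = 6724 - 122 ≡ 45; y = λ·(61 - 45) - 50 ≡ 17. → (45, 17)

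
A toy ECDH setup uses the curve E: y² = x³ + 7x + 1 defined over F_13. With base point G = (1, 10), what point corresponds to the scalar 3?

Repeated addition: build up to 3G.
2G: tangent at (1, 10): λ = (3·1² + 7)/(2·10) ≡ 10/7. 7⁻¹ ≡ 2 (mod 13), so λ ≡ 10·2 ≡ 7.
  x = λ² - 1 - 1 = 49 - 2 ≡ 8; y = λ·(1 - 8) - 10 ≡ 6. → (8, 6)
3G: (8, 6) + (1, 10). λ = (10 - 6)/(1 - 8) ≡ 4/6 mod 13. 6⁻¹ ≡ 11 (mod 13), so λ ≡ 5.
  x = λ² - 8 - 1 = 25 - 9 ≡ 3; y = λ·(8 - 3) - 6 ≡ 6. → (3, 6)

(3, 6)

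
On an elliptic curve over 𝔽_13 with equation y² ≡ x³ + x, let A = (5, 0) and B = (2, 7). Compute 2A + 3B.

(6, 1)

First 2A:
Repeated addition: build up to 2A.
2A: (5, 0) + (5, 0): same x and y₁ ≡ -y₂, so the sum is the point at infinity.
2A = the point at infinity.
Next 3B:
Repeated addition: build up to 3B.
2B: tangent at (2, 7): λ = (3·2² + 1)/(2·7) ≡ 0/1. 1⁻¹ ≡ 1 (mod 13), so λ ≡ 0·1 ≡ 0.
  x = λ² - 2 - 2 = 0 - 4 ≡ 9; y = λ·(2 - 9) - 7 ≡ 6. → (9, 6)
3B: (9, 6) + (2, 7). λ = (7 - 6)/(2 - 9) ≡ 1/6 mod 13. 6⁻¹ ≡ 11 (mod 13), so λ ≡ 11.
  x = λ² - 9 - 2 = 121 - 11 ≡ 6; y = λ·(9 - 6) - 6 ≡ 1. → (6, 1)
3B = (6, 1).
Finally 2A + 3B:
the point at infinity + (6, 1) = (6, 1) (identity).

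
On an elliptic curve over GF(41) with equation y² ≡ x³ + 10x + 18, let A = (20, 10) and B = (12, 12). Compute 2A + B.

First 2A:
Repeated addition: build up to 2A.
2A: tangent at (20, 10): λ = (3·20² + 10)/(2·10) ≡ 21/20. 20⁻¹ ≡ 39 (mod 41), so λ ≡ 21·39 ≡ 40.
  x = λ² - 20 - 20 = 1600 - 40 ≡ 2; y = λ·(20 - 2) - 10 ≡ 13. → (2, 13)
2A = (2, 13).
Finally 2A + B:
(2, 13) + (12, 12). λ = (12 - 13)/(12 - 2) ≡ 40/10 mod 41. 10⁻¹ ≡ 37 (mod 41), so λ ≡ 4.
  x = λ² - 2 - 12 = 16 - 14 ≡ 2; y = λ·(2 - 2) - 13 ≡ 28. → (2, 28)

(2, 28)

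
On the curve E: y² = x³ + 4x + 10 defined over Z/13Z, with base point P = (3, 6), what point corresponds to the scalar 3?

(5, 5)

Repeated addition: build up to 3P.
2P: tangent at (3, 6): λ = (3·3² + 4)/(2·6) ≡ 5/12. 12⁻¹ ≡ 12 (mod 13), so λ ≡ 5·12 ≡ 8.
  x = λ² - 3 - 3 = 64 - 6 ≡ 6; y = λ·(3 - 6) - 6 ≡ 9. → (6, 9)
3P: (6, 9) + (3, 6). λ = (6 - 9)/(3 - 6) ≡ 10/10 mod 13. 10⁻¹ ≡ 4 (mod 13), so λ ≡ 1.
  x = λ² - 6 - 3 = 1 - 9 ≡ 5; y = λ·(6 - 5) - 9 ≡ 5. → (5, 5)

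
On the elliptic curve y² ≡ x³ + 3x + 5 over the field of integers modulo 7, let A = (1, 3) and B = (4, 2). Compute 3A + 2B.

(4, 2)

First 3A:
Repeated addition: build up to 3A.
2A: tangent at (1, 3): λ = (3·1² + 3)/(2·3) ≡ 6/6. 6⁻¹ ≡ 6 (mod 7) since 6·6 = 36 ≡ 1, so λ ≡ 6·6 ≡ 1.
  x = λ² - 1 - 1 = 1 - 2 ≡ 6; y = λ·(1 - 6) - 3 ≡ 6. → (6, 6)
3A: (6, 6) + (1, 3). λ = (3 - 6)/(1 - 6) ≡ 4/2 mod 7. 2⁻¹ ≡ 4 (mod 7), so λ ≡ 2.
  x = λ² - 6 - 1 = 4 - 7 ≡ 4; y = λ·(6 - 4) - 6 ≡ 5. → (4, 5)
3A = (4, 5).
Next 2B:
Repeated addition: build up to 2B.
2B: tangent at (4, 2): λ = (3·4² + 3)/(2·2) ≡ 2/4. 4⁻¹ ≡ 2 (mod 7), so λ ≡ 2·2 ≡ 4.
  x = λ² - 4 - 4 = 16 - 8 ≡ 1; y = λ·(4 - 1) - 2 ≡ 3. → (1, 3)
2B = (1, 3).
Finally 3A + 2B:
(4, 5) + (1, 3). λ = (3 - 5)/(1 - 4) ≡ 5/4 mod 7. 4⁻¹ ≡ 2 (mod 7), so λ ≡ 3.
  x = λ² - 4 - 1 = 9 - 5 ≡ 4; y = λ·(4 - 4) - 5 ≡ 2. → (4, 2)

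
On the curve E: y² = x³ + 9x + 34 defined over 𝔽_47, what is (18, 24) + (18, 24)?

(0, 9)

tangent at (18, 24): λ = (3·18² + 9)/(2·24) ≡ 41/1. 1⁻¹ ≡ 1 (mod 47) since 1·1 = 1 ≡ 1, so λ ≡ 41·1 ≡ 41.
  x = λ² - 18 - 18 = 1681 - 36 ≡ 0; y = λ·(18 - 0) - 24 ≡ 9. → (0, 9)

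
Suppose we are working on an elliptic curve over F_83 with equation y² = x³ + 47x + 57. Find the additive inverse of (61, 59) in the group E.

-(61, 59) = (61, -59 mod 83) = (61, 24).

(61, 24)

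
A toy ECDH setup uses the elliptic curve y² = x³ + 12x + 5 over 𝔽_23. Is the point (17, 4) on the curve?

yes

y² = 4² ≡ 16; x³ + 12x + 5 = 5122 ≡ 16 (mod 23). 16 = 16.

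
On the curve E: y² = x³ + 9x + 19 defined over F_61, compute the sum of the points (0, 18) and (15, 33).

(47, 57)

(0, 18) + (15, 33). λ = (33 - 18)/(15 - 0) ≡ 15/15 mod 61. 15⁻¹ ≡ 57 (mod 61) since 15·57 = 855 ≡ 1, so λ ≡ 1.
  x = λ² - 0 - 15 = 1 - 15 ≡ 47; y = λ·(0 - 47) - 18 ≡ 57. → (47, 57)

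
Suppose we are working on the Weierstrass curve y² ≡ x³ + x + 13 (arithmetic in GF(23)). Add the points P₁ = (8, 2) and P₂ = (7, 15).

(16, 10)

(8, 2) + (7, 15). λ = (15 - 2)/(7 - 8) ≡ 13/22 mod 23. 22⁻¹ ≡ 22 (mod 23), so λ ≡ 10.
  x = λ² - 8 - 7 = 100 - 15 ≡ 16; y = λ·(8 - 16) - 2 ≡ 10. → (16, 10)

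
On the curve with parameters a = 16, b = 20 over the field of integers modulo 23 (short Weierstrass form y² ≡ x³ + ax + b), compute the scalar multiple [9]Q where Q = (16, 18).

Repeated addition: build up to 9Q.
2Q: tangent at (16, 18): λ = (3·16² + 16)/(2·18) ≡ 2/13. 13⁻¹ ≡ 16 (mod 23) since 13·16 = 208 ≡ 1, so λ ≡ 2·16 ≡ 9.
  x = λ² - 16 - 16 = 81 - 32 ≡ 3; y = λ·(16 - 3) - 18 ≡ 7. → (3, 7)
3Q: (3, 7) + (16, 18). λ = (18 - 7)/(16 - 3) ≡ 11/13 mod 23. 13⁻¹ ≡ 16 (mod 23), so λ ≡ 15.
  x = λ² - 3 - 16 = 225 - 19 ≡ 22; y = λ·(3 - 22) - 7 ≡ 7. → (22, 7)
4Q: (22, 7) + (16, 18). λ = (18 - 7)/(16 - 22) ≡ 11/17 mod 23. 17⁻¹ ≡ 19 (mod 23) since 17·19 = 323 ≡ 1, so λ ≡ 2.
  x = λ² - 22 - 16 = 4 - 38 ≡ 12; y = λ·(22 - 12) - 7 ≡ 13. → (12, 13)
5Q: (12, 13) + (16, 18). λ = (18 - 13)/(16 - 12) ≡ 5/4 mod 23. 4⁻¹ ≡ 6 (mod 23), so λ ≡ 7.
  x = λ² - 12 - 16 = 49 - 28 ≡ 21; y = λ·(12 - 21) - 13 ≡ 16. → (21, 16)
6Q: (21, 16) + (16, 18). λ = (18 - 16)/(16 - 21) ≡ 2/18 mod 23. 18⁻¹ ≡ 9 (mod 23) since 18·9 = 162 ≡ 1, so λ ≡ 18.
  x = λ² - 21 - 16 = 324 - 37 ≡ 11; y = λ·(21 - 11) - 16 ≡ 3. → (11, 3)
7Q: (11, 3) + (16, 18). λ = (18 - 3)/(16 - 11) ≡ 15/5 mod 23. 5⁻¹ ≡ 14 (mod 23), so λ ≡ 3.
  x = λ² - 11 - 16 = 9 - 27 ≡ 5; y = λ·(11 - 5) - 3 ≡ 15. → (5, 15)
8Q: (5, 15) + (16, 18). λ = (18 - 15)/(16 - 5) ≡ 3/11 mod 23. 11⁻¹ ≡ 21 (mod 23) since 11·21 = 231 ≡ 1, so λ ≡ 17.
  x = λ² - 5 - 16 = 289 - 21 ≡ 15; y = λ·(5 - 15) - 15 ≡ 22. → (15, 22)
9Q: (15, 22) + (16, 18). λ = (18 - 22)/(16 - 15) ≡ 19/1 mod 23. 1⁻¹ ≡ 1 (mod 23) since 1·1 = 1 ≡ 1, so λ ≡ 19.
  x = λ² - 15 - 16 = 361 - 31 ≡ 8; y = λ·(15 - 8) - 22 ≡ 19. → (8, 19)

(8, 19)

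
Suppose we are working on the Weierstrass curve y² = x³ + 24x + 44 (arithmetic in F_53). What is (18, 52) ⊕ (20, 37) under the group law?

(18, 52) + (20, 37). λ = (37 - 52)/(20 - 18) ≡ 38/2 mod 53. 2⁻¹ ≡ 27 (mod 53), so λ ≡ 19.
  x = λ² - 18 - 20 = 361 - 38 ≡ 5; y = λ·(18 - 5) - 52 ≡ 36. → (5, 36)

(5, 36)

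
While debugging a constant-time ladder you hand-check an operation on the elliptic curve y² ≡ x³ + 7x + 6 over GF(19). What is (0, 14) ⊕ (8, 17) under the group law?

(15, 16)

(0, 14) + (8, 17). λ = (17 - 14)/(8 - 0) ≡ 3/8 mod 19. 8⁻¹ ≡ 12 (mod 19) since 8·12 = 96 ≡ 1, so λ ≡ 17.
  x = λ² - 0 - 8 = 289 - 8 ≡ 15; y = λ·(0 - 15) - 14 ≡ 16. → (15, 16)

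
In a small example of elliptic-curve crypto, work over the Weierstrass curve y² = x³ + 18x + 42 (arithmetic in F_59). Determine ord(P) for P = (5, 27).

5

2P: tangent at (5, 27): λ = (3·5² + 18)/(2·27) ≡ 34/54. 54⁻¹ ≡ 47 (mod 59) since 54·47 = 2538 ≡ 1, so λ ≡ 34·47 ≡ 5.
  x = λ² - 5 - 5 = 25 - 10 ≡ 15; y = λ·(5 - 15) - 27 ≡ 41. → (15, 41)
3P: (15, 41) + (5, 27). λ = (27 - 41)/(5 - 15) ≡ 45/49 mod 59. 49⁻¹ ≡ 53 (mod 59), so λ ≡ 25.
  x = λ² - 15 - 5 = 625 - 20 ≡ 15; y = λ·(15 - 15) - 41 ≡ 18. → (15, 18)
4P: (15, 18) + (5, 27). λ = (27 - 18)/(5 - 15) ≡ 9/49 mod 59. 49⁻¹ ≡ 53 (mod 59) since 49·53 = 2597 ≡ 1, so λ ≡ 5.
  x = λ² - 15 - 5 = 25 - 20 ≡ 5; y = λ·(15 - 5) - 18 ≡ 32. → (5, 32)
5P: (5, 32) + (5, 27): same x and y₁ ≡ -y₂, so the sum is O.
5P = O, so the order is 5.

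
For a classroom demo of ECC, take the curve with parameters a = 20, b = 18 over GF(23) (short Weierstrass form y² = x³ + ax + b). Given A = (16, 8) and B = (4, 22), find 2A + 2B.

First 2A:
Repeated addition: build up to 2A.
2A: tangent at (16, 8): λ = (3·16² + 20)/(2·8) ≡ 6/16. 16⁻¹ ≡ 13 (mod 23) since 16·13 = 208 ≡ 1, so λ ≡ 6·13 ≡ 9.
  x = λ² - 16 - 16 = 81 - 32 ≡ 3; y = λ·(16 - 3) - 8 ≡ 17. → (3, 17)
2A = (3, 17).
Next 2B:
Repeated addition: build up to 2B.
2B: tangent at (4, 22): λ = (3·4² + 20)/(2·22) ≡ 22/21. 21⁻¹ ≡ 11 (mod 23), so λ ≡ 22·11 ≡ 12.
  x = λ² - 4 - 4 = 144 - 8 ≡ 21; y = λ·(4 - 21) - 22 ≡ 4. → (21, 4)
2B = (21, 4).
Finally 2A + 2B:
(3, 17) + (21, 4). λ = (4 - 17)/(21 - 3) ≡ 10/18 mod 23. 18⁻¹ ≡ 9 (mod 23) since 18·9 = 162 ≡ 1, so λ ≡ 21.
  x = λ² - 3 - 21 = 441 - 24 ≡ 3; y = λ·(3 - 3) - 17 ≡ 6. → (3, 6)

(3, 6)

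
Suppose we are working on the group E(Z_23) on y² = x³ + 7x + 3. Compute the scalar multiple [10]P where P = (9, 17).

(16, 5)

Repeated addition: build up to 10P.
2P: tangent at (9, 17): λ = (3·9² + 7)/(2·17) ≡ 20/11. 11⁻¹ ≡ 21 (mod 23) since 11·21 = 231 ≡ 1, so λ ≡ 20·21 ≡ 6.
  x = λ² - 9 - 9 = 36 - 18 ≡ 18; y = λ·(9 - 18) - 17 ≡ 21. → (18, 21)
3P: (18, 21) + (9, 17). λ = (17 - 21)/(9 - 18) ≡ 19/14 mod 23. 14⁻¹ ≡ 5 (mod 23) since 14·5 = 70 ≡ 1, so λ ≡ 3.
  x = λ² - 18 - 9 = 9 - 27 ≡ 5; y = λ·(18 - 5) - 21 ≡ 18. → (5, 18)
4P: (5, 18) + (9, 17). λ = (17 - 18)/(9 - 5) ≡ 22/4 mod 23. 4⁻¹ ≡ 6 (mod 23) since 4·6 = 24 ≡ 1, so λ ≡ 17.
  x = λ² - 5 - 9 = 289 - 14 ≡ 22; y = λ·(5 - 22) - 18 ≡ 15. → (22, 15)
5P: (22, 15) + (9, 17). λ = (17 - 15)/(9 - 22) ≡ 2/10 mod 23. 10⁻¹ ≡ 7 (mod 23), so λ ≡ 14.
  x = λ² - 22 - 9 = 196 - 31 ≡ 4; y = λ·(22 - 4) - 15 ≡ 7. → (4, 7)
6P: (4, 7) + (9, 17). λ = (17 - 7)/(9 - 4) ≡ 10/5 mod 23. 5⁻¹ ≡ 14 (mod 23), so λ ≡ 2.
  x = λ² - 4 - 9 = 4 - 13 ≡ 14; y = λ·(4 - 14) - 7 ≡ 19. → (14, 19)
7P: (14, 19) + (9, 17). λ = (17 - 19)/(9 - 14) ≡ 21/18 mod 23. 18⁻¹ ≡ 9 (mod 23) since 18·9 = 162 ≡ 1, so λ ≡ 5.
  x = λ² - 14 - 9 = 25 - 23 ≡ 2; y = λ·(14 - 2) - 19 ≡ 18. → (2, 18)
8P: (2, 18) + (9, 17). λ = (17 - 18)/(9 - 2) ≡ 22/7 mod 23. 7⁻¹ ≡ 10 (mod 23), so λ ≡ 13.
  x = λ² - 2 - 9 = 169 - 11 ≡ 20; y = λ·(2 - 20) - 18 ≡ 1. → (20, 1)
9P: (20, 1) + (9, 17). λ = (17 - 1)/(9 - 20) ≡ 16/12 mod 23. 12⁻¹ ≡ 2 (mod 23) since 12·2 = 24 ≡ 1, so λ ≡ 9.
  x = λ² - 20 - 9 = 81 - 29 ≡ 6; y = λ·(20 - 6) - 1 ≡ 10. → (6, 10)
10P: (6, 10) + (9, 17). λ = (17 - 10)/(9 - 6) ≡ 7/3 mod 23. 3⁻¹ ≡ 8 (mod 23), so λ ≡ 10.
  x = λ² - 6 - 9 = 100 - 15 ≡ 16; y = λ·(6 - 16) - 10 ≡ 5. → (16, 5)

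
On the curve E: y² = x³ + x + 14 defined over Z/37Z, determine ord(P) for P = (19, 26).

5

2P: tangent at (19, 26): λ = (3·19² + 1)/(2·26) ≡ 11/15. 15⁻¹ ≡ 5 (mod 37), so λ ≡ 11·5 ≡ 18.
  x = λ² - 19 - 19 = 324 - 38 ≡ 27; y = λ·(19 - 27) - 26 ≡ 15. → (27, 15)
3P: (27, 15) + (19, 26). λ = (26 - 15)/(19 - 27) ≡ 11/29 mod 37. 29⁻¹ ≡ 23 (mod 37), so λ ≡ 31.
  x = λ² - 27 - 19 = 961 - 46 ≡ 27; y = λ·(27 - 27) - 15 ≡ 22. → (27, 22)
4P: (27, 22) + (19, 26). λ = (26 - 22)/(19 - 27) ≡ 4/29 mod 37. 29⁻¹ ≡ 23 (mod 37), so λ ≡ 18.
  x = λ² - 27 - 19 = 324 - 46 ≡ 19; y = λ·(27 - 19) - 22 ≡ 11. → (19, 11)
5P: (19, 11) + (19, 26): same x and y₁ ≡ -y₂, so the sum is O.
5P = O, so the order is 5.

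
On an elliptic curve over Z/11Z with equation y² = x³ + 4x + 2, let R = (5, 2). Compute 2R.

(4, 4)

tangent at (5, 2): λ = (3·5² + 4)/(2·2) ≡ 2/4. 4⁻¹ ≡ 3 (mod 11) since 4·3 = 12 ≡ 1, so λ ≡ 2·3 ≡ 6.
  x = λ² - 5 - 5 = 36 - 10 ≡ 4; y = λ·(5 - 4) - 2 ≡ 4. → (4, 4)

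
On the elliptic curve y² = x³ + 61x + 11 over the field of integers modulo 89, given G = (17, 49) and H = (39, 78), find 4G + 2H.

First 4G:
Repeated addition: build up to 4G.
2G: tangent at (17, 49): λ = (3·17² + 61)/(2·49) ≡ 38/9. 9⁻¹ ≡ 10 (mod 89) since 9·10 = 90 ≡ 1, so λ ≡ 38·10 ≡ 24.
  x = λ² - 17 - 17 = 576 - 34 ≡ 8; y = λ·(17 - 8) - 49 ≡ 78. → (8, 78)
3G: (8, 78) + (17, 49). λ = (49 - 78)/(17 - 8) ≡ 60/9 mod 89. 9⁻¹ ≡ 10 (mod 89), so λ ≡ 66.
  x = λ² - 8 - 17 = 4356 - 25 ≡ 59; y = λ·(8 - 59) - 78 ≡ 27. → (59, 27)
4G: (59, 27) + (17, 49). λ = (49 - 27)/(17 - 59) ≡ 22/47 mod 89. 47⁻¹ ≡ 36 (mod 89) since 47·36 = 1692 ≡ 1, so λ ≡ 80.
  x = λ² - 59 - 17 = 6400 - 76 ≡ 5; y = λ·(59 - 5) - 27 ≡ 21. → (5, 21)
4G = (5, 21).
Next 2H:
Repeated addition: build up to 2H.
2H: tangent at (39, 78): λ = (3·39² + 61)/(2·78) ≡ 85/67. 67⁻¹ ≡ 4 (mod 89) since 67·4 = 268 ≡ 1, so λ ≡ 85·4 ≡ 73.
  x = λ² - 39 - 39 = 5329 - 78 ≡ 0; y = λ·(39 - 0) - 78 ≡ 10. → (0, 10)
2H = (0, 10).
Finally 4G + 2H:
(5, 21) + (0, 10). λ = (10 - 21)/(0 - 5) ≡ 78/84 mod 89. 84⁻¹ ≡ 71 (mod 89) since 84·71 = 5964 ≡ 1, so λ ≡ 20.
  x = λ² - 5 - 0 = 400 - 5 ≡ 39; y = λ·(5 - 39) - 21 ≡ 11. → (39, 11)

(39, 11)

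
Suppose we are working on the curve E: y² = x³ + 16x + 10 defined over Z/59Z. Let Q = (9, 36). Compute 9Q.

(57, 18)

Repeated addition: build up to 9Q.
2Q: tangent at (9, 36): λ = (3·9² + 16)/(2·36) ≡ 23/13. 13⁻¹ ≡ 50 (mod 59), so λ ≡ 23·50 ≡ 29.
  x = λ² - 9 - 9 = 841 - 18 ≡ 56; y = λ·(9 - 56) - 36 ≡ 17. → (56, 17)
3Q: (56, 17) + (9, 36). λ = (36 - 17)/(9 - 56) ≡ 19/12 mod 59. 12⁻¹ ≡ 5 (mod 59) since 12·5 = 60 ≡ 1, so λ ≡ 36.
  x = λ² - 56 - 9 = 1296 - 65 ≡ 51; y = λ·(56 - 51) - 17 ≡ 45. → (51, 45)
4Q: (51, 45) + (9, 36). λ = (36 - 45)/(9 - 51) ≡ 50/17 mod 59. 17⁻¹ ≡ 7 (mod 59) since 17·7 = 119 ≡ 1, so λ ≡ 55.
  x = λ² - 51 - 9 = 3025 - 60 ≡ 15; y = λ·(51 - 15) - 45 ≡ 47. → (15, 47)
5Q: (15, 47) + (9, 36). λ = (36 - 47)/(9 - 15) ≡ 48/53 mod 59. 53⁻¹ ≡ 49 (mod 59), so λ ≡ 51.
  x = λ² - 15 - 9 = 2601 - 24 ≡ 40; y = λ·(15 - 40) - 47 ≡ 35. → (40, 35)
6Q: (40, 35) + (9, 36). λ = (36 - 35)/(9 - 40) ≡ 1/28 mod 59. 28⁻¹ ≡ 19 (mod 59), so λ ≡ 19.
  x = λ² - 40 - 9 = 361 - 49 ≡ 17; y = λ·(40 - 17) - 35 ≡ 48. → (17, 48)
7Q: (17, 48) + (9, 36). λ = (36 - 48)/(9 - 17) ≡ 47/51 mod 59. 51⁻¹ ≡ 22 (mod 59), so λ ≡ 31.
  x = λ² - 17 - 9 = 961 - 26 ≡ 50; y = λ·(17 - 50) - 48 ≡ 50. → (50, 50)
8Q: (50, 50) + (9, 36). λ = (36 - 50)/(9 - 50) ≡ 45/18 mod 59. 18⁻¹ ≡ 23 (mod 59), so λ ≡ 32.
  x = λ² - 50 - 9 = 1024 - 59 ≡ 21; y = λ·(50 - 21) - 50 ≡ 52. → (21, 52)
9Q: (21, 52) + (9, 36). λ = (36 - 52)/(9 - 21) ≡ 43/47 mod 59. 47⁻¹ ≡ 54 (mod 59), so λ ≡ 21.
  x = λ² - 21 - 9 = 441 - 30 ≡ 57; y = λ·(21 - 57) - 52 ≡ 18. → (57, 18)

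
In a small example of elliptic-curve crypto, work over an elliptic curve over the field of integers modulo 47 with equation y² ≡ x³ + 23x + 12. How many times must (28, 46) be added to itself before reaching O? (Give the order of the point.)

11

2P: tangent at (28, 46): λ = (3·28² + 23)/(2·46) ≡ 25/45. 45⁻¹ ≡ 23 (mod 47) since 45·23 = 1035 ≡ 1, so λ ≡ 25·23 ≡ 11.
  x = λ² - 28 - 28 = 121 - 56 ≡ 18; y = λ·(28 - 18) - 46 ≡ 17. → (18, 17)
3P: (18, 17) + (28, 46). λ = (46 - 17)/(28 - 18) ≡ 29/10 mod 47. 10⁻¹ ≡ 33 (mod 47), so λ ≡ 17.
  x = λ² - 18 - 28 = 289 - 46 ≡ 8; y = λ·(18 - 8) - 17 ≡ 12. → (8, 12)
4P: (8, 12) + (28, 46). λ = (46 - 12)/(28 - 8) ≡ 34/20 mod 47. 20⁻¹ ≡ 40 (mod 47), so λ ≡ 44.
  x = λ² - 8 - 28 = 1936 - 36 ≡ 20; y = λ·(8 - 20) - 12 ≡ 24. → (20, 24)
5P: (20, 24) + (28, 46). λ = (46 - 24)/(28 - 20) ≡ 22/8 mod 47. 8⁻¹ ≡ 6 (mod 47) since 8·6 = 48 ≡ 1, so λ ≡ 38.
  x = λ² - 20 - 28 = 1444 - 48 ≡ 33; y = λ·(20 - 33) - 24 ≡ 46. → (33, 46)
6P: (33, 46) + (28, 46). λ = (46 - 46)/(28 - 33) ≡ 0/42 mod 47. 42⁻¹ ≡ 28 (mod 47) since 42·28 = 1176 ≡ 1, so λ ≡ 0.
  x = λ² - 33 - 28 = 0 - 61 ≡ 33; y = λ·(33 - 33) - 46 ≡ 1. → (33, 1)
7P: (33, 1) + (28, 46). λ = (46 - 1)/(28 - 33) ≡ 45/42 mod 47. 42⁻¹ ≡ 28 (mod 47), so λ ≡ 38.
  x = λ² - 33 - 28 = 1444 - 61 ≡ 20; y = λ·(33 - 20) - 1 ≡ 23. → (20, 23)
8P: (20, 23) + (28, 46). λ = (46 - 23)/(28 - 20) ≡ 23/8 mod 47. 8⁻¹ ≡ 6 (mod 47), so λ ≡ 44.
  x = λ² - 20 - 28 = 1936 - 48 ≡ 8; y = λ·(20 - 8) - 23 ≡ 35. → (8, 35)
9P: (8, 35) + (28, 46). λ = (46 - 35)/(28 - 8) ≡ 11/20 mod 47. 20⁻¹ ≡ 40 (mod 47), so λ ≡ 17.
  x = λ² - 8 - 28 = 289 - 36 ≡ 18; y = λ·(8 - 18) - 35 ≡ 30. → (18, 30)
10P: (18, 30) + (28, 46). λ = (46 - 30)/(28 - 18) ≡ 16/10 mod 47. 10⁻¹ ≡ 33 (mod 47) since 10·33 = 330 ≡ 1, so λ ≡ 11.
  x = λ² - 18 - 28 = 121 - 46 ≡ 28; y = λ·(18 - 28) - 30 ≡ 1. → (28, 1)
11P: (28, 1) + (28, 46): same x and y₁ ≡ -y₂, so the sum is O.
11P = O, so the order is 11.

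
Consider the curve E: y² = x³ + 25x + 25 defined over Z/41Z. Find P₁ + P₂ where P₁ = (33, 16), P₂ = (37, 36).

(33, 16) + (37, 36). λ = (36 - 16)/(37 - 33) ≡ 20/4 mod 41. 4⁻¹ ≡ 31 (mod 41), so λ ≡ 5.
  x = λ² - 33 - 37 = 25 - 70 ≡ 37; y = λ·(33 - 37) - 16 ≡ 5. → (37, 5)

(37, 5)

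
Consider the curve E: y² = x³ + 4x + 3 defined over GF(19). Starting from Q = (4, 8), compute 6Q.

Repeated addition: build up to 6Q.
2Q: tangent at (4, 8): λ = (3·4² + 4)/(2·8) ≡ 14/16. 16⁻¹ ≡ 6 (mod 19), so λ ≡ 14·6 ≡ 8.
  x = λ² - 4 - 4 = 64 - 8 ≡ 18; y = λ·(4 - 18) - 8 ≡ 13. → (18, 13)
3Q: (18, 13) + (4, 8). λ = (8 - 13)/(4 - 18) ≡ 14/5 mod 19. 5⁻¹ ≡ 4 (mod 19) since 5·4 = 20 ≡ 1, so λ ≡ 18.
  x = λ² - 18 - 4 = 324 - 22 ≡ 17; y = λ·(18 - 17) - 13 ≡ 5. → (17, 5)
4Q: (17, 5) + (4, 8). λ = (8 - 5)/(4 - 17) ≡ 3/6 mod 19. 6⁻¹ ≡ 16 (mod 19), so λ ≡ 10.
  x = λ² - 17 - 4 = 100 - 21 ≡ 3; y = λ·(17 - 3) - 5 ≡ 2. → (3, 2)
5Q: (3, 2) + (4, 8). λ = (8 - 2)/(4 - 3) ≡ 6/1 mod 19. 1⁻¹ ≡ 1 (mod 19) since 1·1 = 1 ≡ 1, so λ ≡ 6.
  x = λ² - 3 - 4 = 36 - 7 ≡ 10; y = λ·(3 - 10) - 2 ≡ 13. → (10, 13)
6Q: (10, 13) + (4, 8). λ = (8 - 13)/(4 - 10) ≡ 14/13 mod 19. 13⁻¹ ≡ 3 (mod 19), so λ ≡ 4.
  x = λ² - 10 - 4 = 16 - 14 ≡ 2; y = λ·(10 - 2) - 13 ≡ 0. → (2, 0)

(2, 0)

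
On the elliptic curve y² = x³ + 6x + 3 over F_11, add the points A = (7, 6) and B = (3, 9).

(7, 6) + (3, 9). λ = (9 - 6)/(3 - 7) ≡ 3/7 mod 11. 7⁻¹ ≡ 8 (mod 11), so λ ≡ 2.
  x = λ² - 7 - 3 = 4 - 10 ≡ 5; y = λ·(7 - 5) - 6 ≡ 9. → (5, 9)

(5, 9)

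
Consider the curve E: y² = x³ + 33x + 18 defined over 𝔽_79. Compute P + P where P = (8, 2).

tangent at (8, 2): λ = (3·8² + 33)/(2·2) ≡ 67/4. 4⁻¹ ≡ 20 (mod 79), so λ ≡ 67·20 ≡ 76.
  x = λ² - 8 - 8 = 5776 - 16 ≡ 72; y = λ·(8 - 72) - 2 ≡ 32. → (72, 32)

(72, 32)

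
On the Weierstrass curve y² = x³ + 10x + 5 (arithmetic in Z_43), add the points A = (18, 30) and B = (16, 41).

(7, 17)

(18, 30) + (16, 41). λ = (41 - 30)/(16 - 18) ≡ 11/41 mod 43. 41⁻¹ ≡ 21 (mod 43), so λ ≡ 16.
  x = λ² - 18 - 16 = 256 - 34 ≡ 7; y = λ·(18 - 7) - 30 ≡ 17. → (7, 17)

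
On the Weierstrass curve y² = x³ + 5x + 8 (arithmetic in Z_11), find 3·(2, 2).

(6, 10)

Write Q = (2, 2).
Repeated addition: build up to 3Q.
2Q: tangent at (2, 2): λ = (3·2² + 5)/(2·2) ≡ 6/4. 4⁻¹ ≡ 3 (mod 11) since 4·3 = 12 ≡ 1, so λ ≡ 6·3 ≡ 7.
  x = λ² - 2 - 2 = 49 - 4 ≡ 1; y = λ·(2 - 1) - 2 ≡ 5. → (1, 5)
3Q: (1, 5) + (2, 2). λ = (2 - 5)/(2 - 1) ≡ 8/1 mod 11. 1⁻¹ ≡ 1 (mod 11), so λ ≡ 8.
  x = λ² - 1 - 2 = 64 - 3 ≡ 6; y = λ·(1 - 6) - 5 ≡ 10. → (6, 10)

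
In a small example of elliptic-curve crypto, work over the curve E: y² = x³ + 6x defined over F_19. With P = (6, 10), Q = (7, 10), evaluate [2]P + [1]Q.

O

First 2P:
Repeated addition: build up to 2P.
2P: tangent at (6, 10): λ = (3·6² + 6)/(2·10) ≡ 0/1. 1⁻¹ ≡ 1 (mod 19) since 1·1 = 1 ≡ 1, so λ ≡ 0·1 ≡ 0.
  x = λ² - 6 - 6 = 0 - 12 ≡ 7; y = λ·(6 - 7) - 10 ≡ 9. → (7, 9)
2P = (7, 9).
Finally 2P + Q:
(7, 9) + (7, 10): same x and y₁ ≡ -y₂, so the sum is 𝒪.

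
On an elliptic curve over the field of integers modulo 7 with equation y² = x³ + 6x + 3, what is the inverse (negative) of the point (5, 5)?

(5, 2)

-(5, 5) = (5, -5 mod 7) = (5, 2).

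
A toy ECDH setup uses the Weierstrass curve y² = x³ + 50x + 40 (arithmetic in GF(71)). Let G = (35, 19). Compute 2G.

(2, 19)

tangent at (35, 19): λ = (3·35² + 50)/(2·19) ≡ 33/38. 38⁻¹ ≡ 43 (mod 71), so λ ≡ 33·43 ≡ 70.
  x = λ² - 35 - 35 = 4900 - 70 ≡ 2; y = λ·(35 - 2) - 19 ≡ 19. → (2, 19)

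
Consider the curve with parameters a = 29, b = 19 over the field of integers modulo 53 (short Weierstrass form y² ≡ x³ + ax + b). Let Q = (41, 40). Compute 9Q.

O

Repeated addition: build up to 9Q.
2Q: tangent at (41, 40): λ = (3·41² + 29)/(2·40) ≡ 37/27. 27⁻¹ ≡ 2 (mod 53), so λ ≡ 37·2 ≡ 21.
  x = λ² - 41 - 41 = 441 - 82 ≡ 41; y = λ·(41 - 41) - 40 ≡ 13. → (41, 13)
3Q: (41, 13) + (41, 40): same x and y₁ ≡ -y₂, so the sum is ∞.
4Q: ∞ + (41, 40) = (41, 40) (identity).
5Q: tangent at (41, 40): λ = (3·41² + 29)/(2·40) ≡ 37/27. 27⁻¹ ≡ 2 (mod 53) since 27·2 = 54 ≡ 1, so λ ≡ 37·2 ≡ 21.
  x = λ² - 41 - 41 = 441 - 82 ≡ 41; y = λ·(41 - 41) - 40 ≡ 13. → (41, 13)
6Q: (41, 13) + (41, 40): same x and y₁ ≡ -y₂, so the sum is ∞.
7Q: ∞ + (41, 40) = (41, 40) (identity).
8Q: tangent at (41, 40): λ = (3·41² + 29)/(2·40) ≡ 37/27. 27⁻¹ ≡ 2 (mod 53) since 27·2 = 54 ≡ 1, so λ ≡ 37·2 ≡ 21.
  x = λ² - 41 - 41 = 441 - 82 ≡ 41; y = λ·(41 - 41) - 40 ≡ 13. → (41, 13)
9Q: (41, 13) + (41, 40): same x and y₁ ≡ -y₂, so the sum is ∞.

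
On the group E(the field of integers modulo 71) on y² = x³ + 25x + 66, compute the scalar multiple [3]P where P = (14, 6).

(58, 61)

Repeated addition: build up to 3P.
2P: tangent at (14, 6): λ = (3·14² + 25)/(2·6) ≡ 45/12. 12⁻¹ ≡ 6 (mod 71), so λ ≡ 45·6 ≡ 57.
  x = λ² - 14 - 14 = 3249 - 28 ≡ 26; y = λ·(14 - 26) - 6 ≡ 20. → (26, 20)
3P: (26, 20) + (14, 6). λ = (6 - 20)/(14 - 26) ≡ 57/59 mod 71. 59⁻¹ ≡ 65 (mod 71) since 59·65 = 3835 ≡ 1, so λ ≡ 13.
  x = λ² - 26 - 14 = 169 - 40 ≡ 58; y = λ·(26 - 58) - 20 ≡ 61. → (58, 61)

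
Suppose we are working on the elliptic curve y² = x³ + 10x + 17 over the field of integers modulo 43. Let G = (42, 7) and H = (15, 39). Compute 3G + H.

(7, 0)

First 3G:
Repeated addition: build up to 3G.
2G: tangent at (42, 7): λ = (3·42² + 10)/(2·7) ≡ 13/14. 14⁻¹ ≡ 40 (mod 43), so λ ≡ 13·40 ≡ 4.
  x = λ² - 42 - 42 = 16 - 84 ≡ 18; y = λ·(42 - 18) - 7 ≡ 3. → (18, 3)
3G: (18, 3) + (42, 7). λ = (7 - 3)/(42 - 18) ≡ 4/24 mod 43. 24⁻¹ ≡ 9 (mod 43), so λ ≡ 36.
  x = λ² - 18 - 42 = 1296 - 60 ≡ 32; y = λ·(18 - 32) - 3 ≡ 9. → (32, 9)
3G = (32, 9).
Finally 3G + H:
(32, 9) + (15, 39). λ = (39 - 9)/(15 - 32) ≡ 30/26 mod 43. 26⁻¹ ≡ 5 (mod 43) since 26·5 = 130 ≡ 1, so λ ≡ 21.
  x = λ² - 32 - 15 = 441 - 47 ≡ 7; y = λ·(32 - 7) - 9 ≡ 0. → (7, 0)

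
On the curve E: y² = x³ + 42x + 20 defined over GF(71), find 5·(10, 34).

Write G = (10, 34).
Double-and-add on 5 = (101)₂. Start with G = (10, 34) for the leading 1-bit.
double: tangent at (10, 34): λ = (3·10² + 42)/(2·34) ≡ 58/68. 68⁻¹ ≡ 47 (mod 71) since 68·47 = 3196 ≡ 1, so λ ≡ 58·47 ≡ 28.
  x = λ² - 10 - 10 = 784 - 20 ≡ 54; y = λ·(10 - 54) - 34 ≡ 12. → (54, 12)
double: tangent at (54, 12): λ = (3·54² + 42)/(2·12) ≡ 57/24. 24⁻¹ ≡ 3 (mod 71) since 24·3 = 72 ≡ 1, so λ ≡ 57·3 ≡ 29.
  x = λ² - 54 - 54 = 841 - 108 ≡ 23; y = λ·(54 - 23) - 12 ≡ 35. → (23, 35)
add G: (23, 35) + (10, 34). λ = (34 - 35)/(10 - 23) ≡ 70/58 mod 71. 58⁻¹ ≡ 60 (mod 71), so λ ≡ 11.
  x = λ² - 23 - 10 = 121 - 33 ≡ 17; y = λ·(23 - 17) - 35 ≡ 31. → (17, 31)

(17, 31)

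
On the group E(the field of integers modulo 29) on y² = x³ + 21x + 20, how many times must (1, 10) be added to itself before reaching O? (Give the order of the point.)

11

2P: tangent at (1, 10): λ = (3·1² + 21)/(2·10) ≡ 24/20. 20⁻¹ ≡ 16 (mod 29), so λ ≡ 24·16 ≡ 7.
  x = λ² - 1 - 1 = 49 - 2 ≡ 18; y = λ·(1 - 18) - 10 ≡ 16. → (18, 16)
3P: (18, 16) + (1, 10). λ = (10 - 16)/(1 - 18) ≡ 23/12 mod 29. 12⁻¹ ≡ 17 (mod 29) since 12·17 = 204 ≡ 1, so λ ≡ 14.
  x = λ² - 18 - 1 = 196 - 19 ≡ 3; y = λ·(18 - 3) - 16 ≡ 20. → (3, 20)
4P: (3, 20) + (1, 10). λ = (10 - 20)/(1 - 3) ≡ 19/27 mod 29. 27⁻¹ ≡ 14 (mod 29), so λ ≡ 5.
  x = λ² - 3 - 1 = 25 - 4 ≡ 21; y = λ·(3 - 21) - 20 ≡ 6. → (21, 6)
5P: (21, 6) + (1, 10). λ = (10 - 6)/(1 - 21) ≡ 4/9 mod 29. 9⁻¹ ≡ 13 (mod 29), so λ ≡ 23.
  x = λ² - 21 - 1 = 529 - 22 ≡ 14; y = λ·(21 - 14) - 6 ≡ 10. → (14, 10)
6P: (14, 10) + (1, 10). λ = (10 - 10)/(1 - 14) ≡ 0/16 mod 29. 16⁻¹ ≡ 20 (mod 29), so λ ≡ 0.
  x = λ² - 14 - 1 = 0 - 15 ≡ 14; y = λ·(14 - 14) - 10 ≡ 19. → (14, 19)
7P: (14, 19) + (1, 10). λ = (10 - 19)/(1 - 14) ≡ 20/16 mod 29. 16⁻¹ ≡ 20 (mod 29) since 16·20 = 320 ≡ 1, so λ ≡ 23.
  x = λ² - 14 - 1 = 529 - 15 ≡ 21; y = λ·(14 - 21) - 19 ≡ 23. → (21, 23)
8P: (21, 23) + (1, 10). λ = (10 - 23)/(1 - 21) ≡ 16/9 mod 29. 9⁻¹ ≡ 13 (mod 29), so λ ≡ 5.
  x = λ² - 21 - 1 = 25 - 22 ≡ 3; y = λ·(21 - 3) - 23 ≡ 9. → (3, 9)
9P: (3, 9) + (1, 10). λ = (10 - 9)/(1 - 3) ≡ 1/27 mod 29. 27⁻¹ ≡ 14 (mod 29), so λ ≡ 14.
  x = λ² - 3 - 1 = 196 - 4 ≡ 18; y = λ·(3 - 18) - 9 ≡ 13. → (18, 13)
10P: (18, 13) + (1, 10). λ = (10 - 13)/(1 - 18) ≡ 26/12 mod 29. 12⁻¹ ≡ 17 (mod 29), so λ ≡ 7.
  x = λ² - 18 - 1 = 49 - 19 ≡ 1; y = λ·(18 - 1) - 13 ≡ 19. → (1, 19)
11P: (1, 19) + (1, 10): same x and y₁ ≡ -y₂, so the sum is O.
11P = O, so the order is 11.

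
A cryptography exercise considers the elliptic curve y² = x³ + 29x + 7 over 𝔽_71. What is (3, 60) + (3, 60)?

tangent at (3, 60): λ = (3·3² + 29)/(2·60) ≡ 56/49. 49⁻¹ ≡ 29 (mod 71) since 49·29 = 1421 ≡ 1, so λ ≡ 56·29 ≡ 62.
  x = λ² - 3 - 3 = 3844 - 6 ≡ 4; y = λ·(3 - 4) - 60 ≡ 20. → (4, 20)

(4, 20)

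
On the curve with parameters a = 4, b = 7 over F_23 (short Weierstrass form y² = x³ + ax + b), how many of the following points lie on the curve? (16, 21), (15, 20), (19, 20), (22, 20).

(16, 21): 21² ≡ 4, rhs ≡ 4 → on.
(15, 20): 20² ≡ 9, rhs ≡ 15 → off.
(19, 20): 20² ≡ 9, rhs ≡ 19 → off.
(22, 20): 20² ≡ 9, rhs ≡ 2 → off.

1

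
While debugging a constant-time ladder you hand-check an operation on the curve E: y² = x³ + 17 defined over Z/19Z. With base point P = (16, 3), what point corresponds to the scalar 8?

Double-and-add on 8 = (1000)₂. Start with P = (16, 3) for the leading 1-bit.
double: tangent at (16, 3): λ = (3·16² + 0)/(2·3) ≡ 8/6. 6⁻¹ ≡ 16 (mod 19), so λ ≡ 8·16 ≡ 14.
  x = λ² - 16 - 16 = 196 - 32 ≡ 12; y = λ·(16 - 12) - 3 ≡ 15. → (12, 15)
double: tangent at (12, 15): λ = (3·12² + 0)/(2·15) ≡ 14/11. 11⁻¹ ≡ 7 (mod 19), so λ ≡ 14·7 ≡ 3.
  x = λ² - 12 - 12 = 9 - 24 ≡ 4; y = λ·(12 - 4) - 15 ≡ 9. → (4, 9)
double: tangent at (4, 9): λ = (3·4² + 0)/(2·9) ≡ 10/18. 18⁻¹ ≡ 18 (mod 19), so λ ≡ 10·18 ≡ 9.
  x = λ² - 4 - 4 = 81 - 8 ≡ 16; y = λ·(4 - 16) - 9 ≡ 16. → (16, 16)

(16, 16)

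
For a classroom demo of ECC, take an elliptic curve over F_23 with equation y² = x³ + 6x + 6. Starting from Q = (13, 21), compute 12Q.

O

Double-and-add on 12 = (1100)₂. Start with Q = (13, 21) for the leading 1-bit.
double: tangent at (13, 21): λ = (3·13² + 6)/(2·21) ≡ 7/19. 19⁻¹ ≡ 17 (mod 23), so λ ≡ 7·17 ≡ 4.
  x = λ² - 13 - 13 = 16 - 26 ≡ 13; y = λ·(13 - 13) - 21 ≡ 2. → (13, 2)
add Q: (13, 2) + (13, 21): same x and y₁ ≡ -y₂, so the sum is O.
double: O + O = O (identity).
double: O + O = O (identity).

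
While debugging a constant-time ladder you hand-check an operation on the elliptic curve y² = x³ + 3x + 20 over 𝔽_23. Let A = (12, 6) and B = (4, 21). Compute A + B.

(12, 6) + (4, 21). λ = (21 - 6)/(4 - 12) ≡ 15/15 mod 23. 15⁻¹ ≡ 20 (mod 23) since 15·20 = 300 ≡ 1, so λ ≡ 1.
  x = λ² - 12 - 4 = 1 - 16 ≡ 8; y = λ·(12 - 8) - 6 ≡ 21. → (8, 21)

(8, 21)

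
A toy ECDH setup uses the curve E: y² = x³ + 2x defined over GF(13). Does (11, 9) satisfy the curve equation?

y² = 9² ≡ 3; x³ + 2x + 0 = 1353 ≡ 1 (mod 13). 3 ≠ 1.

no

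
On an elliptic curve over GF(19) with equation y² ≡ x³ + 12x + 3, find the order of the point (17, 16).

2P: tangent at (17, 16): λ = (3·17² + 12)/(2·16) ≡ 5/13. 13⁻¹ ≡ 3 (mod 19), so λ ≡ 5·3 ≡ 15.
  x = λ² - 17 - 17 = 225 - 34 ≡ 1; y = λ·(17 - 1) - 16 ≡ 15. → (1, 15)
3P: (1, 15) + (17, 16). λ = (16 - 15)/(17 - 1) ≡ 1/16 mod 19. 16⁻¹ ≡ 6 (mod 19) since 16·6 = 96 ≡ 1, so λ ≡ 6.
  x = λ² - 1 - 17 = 36 - 18 ≡ 18; y = λ·(1 - 18) - 15 ≡ 16. → (18, 16)
4P: (18, 16) + (17, 16). λ = (16 - 16)/(17 - 18) ≡ 0/18 mod 19. 18⁻¹ ≡ 18 (mod 19), so λ ≡ 0.
  x = λ² - 18 - 17 = 0 - 35 ≡ 3; y = λ·(18 - 3) - 16 ≡ 3. → (3, 3)
5P: (3, 3) + (17, 16). λ = (16 - 3)/(17 - 3) ≡ 13/14 mod 19. 14⁻¹ ≡ 15 (mod 19) since 14·15 = 210 ≡ 1, so λ ≡ 5.
  x = λ² - 3 - 17 = 25 - 20 ≡ 5; y = λ·(3 - 5) - 3 ≡ 6. → (5, 6)
6P: (5, 6) + (17, 16). λ = (16 - 6)/(17 - 5) ≡ 10/12 mod 19. 12⁻¹ ≡ 8 (mod 19) since 12·8 = 96 ≡ 1, so λ ≡ 4.
  x = λ² - 5 - 17 = 16 - 22 ≡ 13; y = λ·(5 - 13) - 6 ≡ 0. → (13, 0)
7P: (13, 0) + (17, 16). λ = (16 - 0)/(17 - 13) ≡ 16/4 mod 19. 4⁻¹ ≡ 5 (mod 19) since 4·5 = 20 ≡ 1, so λ ≡ 4.
  x = λ² - 13 - 17 = 16 - 30 ≡ 5; y = λ·(13 - 5) - 0 ≡ 13. → (5, 13)
8P: (5, 13) + (17, 16). λ = (16 - 13)/(17 - 5) ≡ 3/12 mod 19. 12⁻¹ ≡ 8 (mod 19), so λ ≡ 5.
  x = λ² - 5 - 17 = 25 - 22 ≡ 3; y = λ·(5 - 3) - 13 ≡ 16. → (3, 16)
9P: (3, 16) + (17, 16). λ = (16 - 16)/(17 - 3) ≡ 0/14 mod 19. 14⁻¹ ≡ 15 (mod 19) since 14·15 = 210 ≡ 1, so λ ≡ 0.
  x = λ² - 3 - 17 = 0 - 20 ≡ 18; y = λ·(3 - 18) - 16 ≡ 3. → (18, 3)
10P: (18, 3) + (17, 16). λ = (16 - 3)/(17 - 18) ≡ 13/18 mod 19. 18⁻¹ ≡ 18 (mod 19), so λ ≡ 6.
  x = λ² - 18 - 17 = 36 - 35 ≡ 1; y = λ·(18 - 1) - 3 ≡ 4. → (1, 4)
11P: (1, 4) + (17, 16). λ = (16 - 4)/(17 - 1) ≡ 12/16 mod 19. 16⁻¹ ≡ 6 (mod 19) since 16·6 = 96 ≡ 1, so λ ≡ 15.
  x = λ² - 1 - 17 = 225 - 18 ≡ 17; y = λ·(1 - 17) - 4 ≡ 3. → (17, 3)
12P: (17, 3) + (17, 16): same x and y₁ ≡ -y₂, so the sum is ∞.
12P = ∞, so the order is 12.

12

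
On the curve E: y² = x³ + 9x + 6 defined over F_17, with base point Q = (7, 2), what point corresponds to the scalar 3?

Repeated addition: build up to 3Q.
2Q: tangent at (7, 2): λ = (3·7² + 9)/(2·2) ≡ 3/4. 4⁻¹ ≡ 13 (mod 17), so λ ≡ 3·13 ≡ 5.
  x = λ² - 7 - 7 = 25 - 14 ≡ 11; y = λ·(7 - 11) - 2 ≡ 12. → (11, 12)
3Q: (11, 12) + (7, 2). λ = (2 - 12)/(7 - 11) ≡ 7/13 mod 17. 13⁻¹ ≡ 4 (mod 17) since 13·4 = 52 ≡ 1, so λ ≡ 11.
  x = λ² - 11 - 7 = 121 - 18 ≡ 1; y = λ·(11 - 1) - 12 ≡ 13. → (1, 13)

(1, 13)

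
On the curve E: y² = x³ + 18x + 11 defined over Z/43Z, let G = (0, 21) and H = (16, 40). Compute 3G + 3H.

(22, 2)

First 3G:
Repeated addition: build up to 3G.
2G: tangent at (0, 21): λ = (3·0² + 18)/(2·21) ≡ 18/42. 42⁻¹ ≡ 42 (mod 43), so λ ≡ 18·42 ≡ 25.
  x = λ² - 0 - 0 = 625 - 0 ≡ 23; y = λ·(0 - 23) - 21 ≡ 6. → (23, 6)
3G: (23, 6) + (0, 21). λ = (21 - 6)/(0 - 23) ≡ 15/20 mod 43. 20⁻¹ ≡ 28 (mod 43), so λ ≡ 33.
  x = λ² - 23 - 0 = 1089 - 23 ≡ 34; y = λ·(23 - 34) - 6 ≡ 18. → (34, 18)
3G = (34, 18).
Next 3H:
Repeated addition: build up to 3H.
2H: tangent at (16, 40): λ = (3·16² + 18)/(2·40) ≡ 12/37. 37⁻¹ ≡ 7 (mod 43), so λ ≡ 12·7 ≡ 41.
  x = λ² - 16 - 16 = 1681 - 32 ≡ 15; y = λ·(16 - 15) - 40 ≡ 1. → (15, 1)
3H: (15, 1) + (16, 40). λ = (40 - 1)/(16 - 15) ≡ 39/1 mod 43. 1⁻¹ ≡ 1 (mod 43) since 1·1 = 1 ≡ 1, so λ ≡ 39.
  x = λ² - 15 - 16 = 1521 - 31 ≡ 28; y = λ·(15 - 28) - 1 ≡ 8. → (28, 8)
3H = (28, 8).
Finally 3G + 3H:
(34, 18) + (28, 8). λ = (8 - 18)/(28 - 34) ≡ 33/37 mod 43. 37⁻¹ ≡ 7 (mod 43), so λ ≡ 16.
  x = λ² - 34 - 28 = 256 - 62 ≡ 22; y = λ·(34 - 22) - 18 ≡ 2. → (22, 2)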